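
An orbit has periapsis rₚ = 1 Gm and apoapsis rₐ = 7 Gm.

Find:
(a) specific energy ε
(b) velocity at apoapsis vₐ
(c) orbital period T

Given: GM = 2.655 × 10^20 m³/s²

Convert to SI: rₚ = 1 Gm = 1e+09 m; rₐ = 7 Gm = 7e+09 m.
(a) With a = (rₚ + rₐ)/2 = 4e+09 m, ε = −GM/(2a) = −2.655e+20/(2 · 4e+09) J/kg ≈ -3.319e+10 J/kg
(b) With a = (rₚ + rₐ)/2 = 4e+09 m, vₐ = √(GM (2/rₐ − 1/a)) = √(2.655e+20 · (2/7e+09 − 1/4e+09)) m/s ≈ 9.738e+04 m/s
(c) With a = (rₚ + rₐ)/2 = 4e+09 m, T = 2π √(a³/GM) = 2π √((4e+09)³/2.655e+20) s ≈ 9.755e+04 s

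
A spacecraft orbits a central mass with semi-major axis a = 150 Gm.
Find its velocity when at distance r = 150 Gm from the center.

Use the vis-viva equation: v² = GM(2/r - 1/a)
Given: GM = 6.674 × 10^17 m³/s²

Convert to SI: a = 150 Gm = 1.5e+11 m; r = 150 Gm = 1.5e+11 m.
Vis-viva: v = √(GM · (2/r − 1/a)).
2/r − 1/a = 2/1.5e+11 − 1/1.5e+11 = 6.66667e-12 m⁻¹.
v = √(6.674e+17 · 6.66667e-12) m/s ≈ 2109 m/s = 2.109 km/s.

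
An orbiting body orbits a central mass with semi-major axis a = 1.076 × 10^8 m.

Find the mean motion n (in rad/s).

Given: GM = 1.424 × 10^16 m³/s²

n = √(GM / a³).
n = √(1.424e+16 / (1.076e+08)³) rad/s ≈ 0.0001069 rad/s.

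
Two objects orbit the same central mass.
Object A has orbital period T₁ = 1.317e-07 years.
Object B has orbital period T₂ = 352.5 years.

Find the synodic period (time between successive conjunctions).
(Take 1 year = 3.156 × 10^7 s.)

Convert to SI: T₁ = 1.317e-07 years = 4.15645 s; T₂ = 352.5 years = 1.11249e+10 s.
T_syn = |T₁ · T₂ / (T₁ − T₂)|.
T_syn = |4.15645 · 1.11249e+10 / (4.15645 − 1.11249e+10)| s ≈ 4.156 s = 1.317e-07 years.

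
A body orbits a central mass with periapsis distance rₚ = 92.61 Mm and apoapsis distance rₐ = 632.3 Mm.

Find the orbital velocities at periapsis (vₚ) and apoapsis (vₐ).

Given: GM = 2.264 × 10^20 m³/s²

Convert to SI: rₚ = 92.61 Mm = 9.261e+07 m; rₐ = 632.3 Mm = 6.323e+08 m.
Use the vis-viva equation v² = GM(2/r − 1/a) with a = (rₚ + rₐ)/2 = (9.261e+07 + 6.323e+08)/2 = 3.62455e+08 m.
vₚ = √(GM · (2/rₚ − 1/a)) = √(2.264e+20 · (2/9.261e+07 − 1/3.62455e+08)) m/s ≈ 2.065e+06 m/s = 2065 km/s.
vₐ = √(GM · (2/rₐ − 1/a)) = √(2.264e+20 · (2/6.323e+08 − 1/3.62455e+08)) m/s ≈ 3.025e+05 m/s = 302.5 km/s.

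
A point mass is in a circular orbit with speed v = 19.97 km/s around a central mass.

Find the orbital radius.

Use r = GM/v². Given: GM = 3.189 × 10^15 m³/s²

Convert to SI: v = 19.97 km/s = 19970 m/s.
For a circular orbit, v² = GM / r, so r = GM / v².
r = 3.189e+15 / (19970)² m ≈ 7.996e+06 m = 7.996 Mm.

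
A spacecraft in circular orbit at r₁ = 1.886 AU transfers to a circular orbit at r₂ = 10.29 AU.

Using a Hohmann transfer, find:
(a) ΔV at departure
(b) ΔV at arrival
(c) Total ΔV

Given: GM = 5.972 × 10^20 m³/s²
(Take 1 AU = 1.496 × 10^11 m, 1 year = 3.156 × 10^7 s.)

Convert to SI: r₁ = 1.886 AU = 2.82146e+11 m; r₂ = 10.29 AU = 1.53938e+12 m.
Transfer semi-major axis: a_t = (r₁ + r₂)/2 = (2.82146e+11 + 1.53938e+12)/2 = 9.10765e+11 m.
Circular speeds: v₁ = √(GM/r₁) = 46006.9 m/s, v₂ = √(GM/r₂) = 19696.4 m/s.
Transfer speeds (vis-viva v² = GM(2/r − 1/a_t)): v₁ᵗ = 59812.7 m/s, v₂ᵗ = 10962.8 m/s.
(a) ΔV₁ = |v₁ᵗ − v₁| ≈ 1.381e+04 m/s = 2.913 AU/year.
(b) ΔV₂ = |v₂ − v₂ᵗ| ≈ 8734 m/s = 1.842 AU/year.
(c) ΔV_total = ΔV₁ + ΔV₂ ≈ 2.254e+04 m/s = 4.755 AU/year.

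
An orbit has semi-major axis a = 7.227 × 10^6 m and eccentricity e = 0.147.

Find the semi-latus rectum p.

p = a (1 − e²).
p = 7.227e+06 · (1 − (0.147)²) = 7.227e+06 · 0.978391 ≈ 7.071e+06 m = 7.071 × 10^6 m.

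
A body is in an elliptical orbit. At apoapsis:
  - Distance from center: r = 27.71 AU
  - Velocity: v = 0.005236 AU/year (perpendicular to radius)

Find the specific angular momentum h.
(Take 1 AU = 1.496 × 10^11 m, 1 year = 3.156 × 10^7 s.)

Convert to SI: r = 27.71 AU = 4.14542e+12 m; v = 0.005236 AU/year = 24.8196 m/s.
With v perpendicular to r, h = r · v.
h = 4.14542e+12 · 24.8196 m²/s ≈ 1.029e+14 m²/s.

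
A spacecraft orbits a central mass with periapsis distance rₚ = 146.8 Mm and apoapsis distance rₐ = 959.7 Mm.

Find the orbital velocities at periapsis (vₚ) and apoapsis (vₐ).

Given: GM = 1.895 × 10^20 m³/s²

Convert to SI: rₚ = 146.8 Mm = 1.468e+08 m; rₐ = 959.7 Mm = 9.597e+08 m.
Use the vis-viva equation v² = GM(2/r − 1/a) with a = (rₚ + rₐ)/2 = (1.468e+08 + 9.597e+08)/2 = 5.5325e+08 m.
vₚ = √(GM · (2/rₚ − 1/a)) = √(1.895e+20 · (2/1.468e+08 − 1/5.5325e+08)) m/s ≈ 1.496e+06 m/s = 1496 km/s.
vₐ = √(GM · (2/rₐ − 1/a)) = √(1.895e+20 · (2/9.597e+08 − 1/5.5325e+08)) m/s ≈ 2.289e+05 m/s = 228.9 km/s.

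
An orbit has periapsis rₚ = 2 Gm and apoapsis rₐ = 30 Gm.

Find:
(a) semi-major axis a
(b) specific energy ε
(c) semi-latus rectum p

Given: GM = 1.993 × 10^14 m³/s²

Convert to SI: rₚ = 2 Gm = 2e+09 m; rₐ = 30 Gm = 3e+10 m.
(a) a = (rₚ + rₐ)/2 = (2e+09 + 3e+10)/2 ≈ 1.6e+10 m
(b) With a = (rₚ + rₐ)/2 = 1.6e+10 m, ε = −GM/(2a) = −1.993e+14/(2 · 1.6e+10) J/kg ≈ -6228 J/kg
(c) From a = (rₚ + rₐ)/2 = 1.6e+10 m and e = (rₐ − rₚ)/(rₐ + rₚ) = 0.875, p = a(1 − e²) = 1.6e+10 · (1 − (0.875)²) ≈ 3.75e+09 m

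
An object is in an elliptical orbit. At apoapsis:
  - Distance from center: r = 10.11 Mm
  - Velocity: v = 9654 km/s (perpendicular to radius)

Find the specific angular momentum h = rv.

Convert to SI: r = 10.11 Mm = 1.011e+07 m; v = 9654 km/s = 9.654e+06 m/s.
With v perpendicular to r, h = r · v.
h = 1.011e+07 · 9.654e+06 m²/s ≈ 9.76e+13 m²/s.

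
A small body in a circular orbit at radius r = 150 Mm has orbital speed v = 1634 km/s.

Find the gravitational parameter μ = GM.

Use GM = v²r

Convert to SI: r = 150 Mm = 1.5e+08 m; v = 1634 km/s = 1.634e+06 m/s.
For a circular orbit v² = GM/r, so GM = v² · r.
GM = (1.634e+06)² · 1.5e+08 m³/s² ≈ 4.005e+20 m³/s² = 4.005 × 10^20 m³/s².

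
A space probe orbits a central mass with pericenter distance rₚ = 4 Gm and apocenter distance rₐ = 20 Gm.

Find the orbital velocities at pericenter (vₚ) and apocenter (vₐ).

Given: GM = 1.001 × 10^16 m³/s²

Convert to SI: rₚ = 4 Gm = 4e+09 m; rₐ = 20 Gm = 2e+10 m.
Use the vis-viva equation v² = GM(2/r − 1/a) with a = (rₚ + rₐ)/2 = (4e+09 + 2e+10)/2 = 1.2e+10 m.
vₚ = √(GM · (2/rₚ − 1/a)) = √(1.001e+16 · (2/4e+09 − 1/1.2e+10)) m/s ≈ 2042 m/s = 2.042 km/s.
vₐ = √(GM · (2/rₐ − 1/a)) = √(1.001e+16 · (2/2e+10 − 1/1.2e+10)) m/s ≈ 408.5 m/s = 408.5 m/s.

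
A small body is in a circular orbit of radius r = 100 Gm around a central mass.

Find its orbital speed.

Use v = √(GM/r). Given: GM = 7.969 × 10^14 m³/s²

Convert to SI: r = 100 Gm = 1e+11 m.
For a circular orbit, gravity supplies the centripetal force, so v = √(GM / r).
v = √(7.969e+14 / 1e+11) m/s ≈ 89.27 m/s = 89.27 m/s.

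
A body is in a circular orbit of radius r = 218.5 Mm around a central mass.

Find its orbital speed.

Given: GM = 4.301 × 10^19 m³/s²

Convert to SI: r = 218.5 Mm = 2.185e+08 m.
For a circular orbit, gravity supplies the centripetal force, so v = √(GM / r).
v = √(4.301e+19 / 2.185e+08) m/s ≈ 4.437e+05 m/s = 443.7 km/s.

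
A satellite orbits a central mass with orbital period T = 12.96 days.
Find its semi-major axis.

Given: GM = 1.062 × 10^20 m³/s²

Convert to SI: T = 12.96 days = 1.11974e+06 s.
Invert Kepler's third law: a = (GM · T² / (4π²))^(1/3).
Substituting T = 1.11974e+06 s and GM = 1.062e+20 m³/s²:
a = (1.062e+20 · (1.11974e+06)² / (4π²))^(1/3) m
a ≈ 1.5e+10 m = 15 Gm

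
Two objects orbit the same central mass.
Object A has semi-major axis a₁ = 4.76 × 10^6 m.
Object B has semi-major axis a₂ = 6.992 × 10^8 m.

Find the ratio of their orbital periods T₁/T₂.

From Kepler's third law, (T₁/T₂)² = (a₁/a₂)³, so T₁/T₂ = (a₁/a₂)^(3/2).
a₁/a₂ = 4.76e+06 / 6.992e+08 = 0.00680778.
T₁/T₂ = (0.00680778)^(3/2) ≈ 0.0005617.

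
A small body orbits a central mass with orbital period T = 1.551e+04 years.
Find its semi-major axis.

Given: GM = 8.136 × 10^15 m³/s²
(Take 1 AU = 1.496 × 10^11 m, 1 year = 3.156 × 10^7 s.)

Convert to SI: T = 1.551e+04 years = 4.89496e+11 s.
Invert Kepler's third law: a = (GM · T² / (4π²))^(1/3).
Substituting T = 4.89496e+11 s and GM = 8.136e+15 m³/s²:
a = (8.136e+15 · (4.89496e+11)² / (4π²))^(1/3) m
a ≈ 3.669e+12 m = 24.52 AU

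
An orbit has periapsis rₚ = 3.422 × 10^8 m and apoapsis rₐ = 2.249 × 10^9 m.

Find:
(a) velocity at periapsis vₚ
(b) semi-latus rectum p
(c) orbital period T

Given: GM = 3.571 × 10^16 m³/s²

(a) With a = (rₚ + rₐ)/2 = 1.2956e+09 m, vₚ = √(GM (2/rₚ − 1/a)) = √(3.571e+16 · (2/3.422e+08 − 1/1.2956e+09)) m/s ≈ 1.346e+04 m/s
(b) From a = (rₚ + rₐ)/2 = 1.2956e+09 m and e = (rₐ − rₚ)/(rₐ + rₚ) = 0.735875, p = a(1 − e²) = 1.2956e+09 · (1 − (0.735875)²) ≈ 5.94e+08 m
(c) With a = (rₚ + rₐ)/2 = 1.2956e+09 m, T = 2π √(a³/GM) = 2π √((1.2956e+09)³/3.571e+16) s ≈ 1.551e+06 s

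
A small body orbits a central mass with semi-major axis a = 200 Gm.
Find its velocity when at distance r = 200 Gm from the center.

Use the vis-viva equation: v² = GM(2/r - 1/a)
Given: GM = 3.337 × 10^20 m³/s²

Convert to SI: a = 200 Gm = 2e+11 m; r = 200 Gm = 2e+11 m.
Vis-viva: v = √(GM · (2/r − 1/a)).
2/r − 1/a = 2/2e+11 − 1/2e+11 = 5e-12 m⁻¹.
v = √(3.337e+20 · 5e-12) m/s ≈ 4.085e+04 m/s = 40.85 km/s.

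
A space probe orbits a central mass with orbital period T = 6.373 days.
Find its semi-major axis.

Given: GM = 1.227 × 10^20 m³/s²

Convert to SI: T = 6.373 days = 550627 s.
Invert Kepler's third law: a = (GM · T² / (4π²))^(1/3).
Substituting T = 550627 s and GM = 1.227e+20 m³/s²:
a = (1.227e+20 · (550627)² / (4π²))^(1/3) m
a ≈ 9.804e+09 m = 9.804 × 10^9 m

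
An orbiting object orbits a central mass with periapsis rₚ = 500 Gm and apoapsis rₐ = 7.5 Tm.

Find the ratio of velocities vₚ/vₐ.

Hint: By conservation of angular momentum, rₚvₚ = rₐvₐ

Convert to SI: rₚ = 500 Gm = 5e+11 m; rₐ = 7.5 Tm = 7.5e+12 m.
Conservation of angular momentum gives rₚvₚ = rₐvₐ, so vₚ/vₐ = rₐ/rₚ.
vₚ/vₐ = 7.5e+12 / 5e+11 ≈ 15.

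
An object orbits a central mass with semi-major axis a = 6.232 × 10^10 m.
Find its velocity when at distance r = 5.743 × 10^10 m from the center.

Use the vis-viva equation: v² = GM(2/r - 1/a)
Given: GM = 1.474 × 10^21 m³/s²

Vis-viva: v = √(GM · (2/r − 1/a)).
2/r − 1/a = 2/5.743e+10 − 1/6.232e+10 = 1.87788e-11 m⁻¹.
v = √(1.474e+21 · 1.87788e-11) m/s ≈ 1.664e+05 m/s = 166.4 km/s.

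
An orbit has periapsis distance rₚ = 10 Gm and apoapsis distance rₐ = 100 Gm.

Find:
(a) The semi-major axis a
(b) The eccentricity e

Convert to SI: rₚ = 10 Gm = 1e+10 m; rₐ = 100 Gm = 1e+11 m.
(a) a = (rₚ + rₐ) / 2 = (1e+10 + 1e+11) / 2 ≈ 5.5e+10 m = 55 Gm.
(b) e = (rₐ − rₚ) / (rₐ + rₚ) = (1e+11 − 1e+10) / (1e+11 + 1e+10) ≈ 0.8182.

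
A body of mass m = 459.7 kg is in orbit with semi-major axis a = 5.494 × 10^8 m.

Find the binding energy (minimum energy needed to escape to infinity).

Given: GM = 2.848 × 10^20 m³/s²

Total orbital energy is E = −GMm/(2a); binding energy is E_bind = −E = GMm/(2a).
E_bind = 2.848e+20 · 459.7 / (2 · 5.494e+08) J ≈ 1.192e+14 J = 119.2 TJ.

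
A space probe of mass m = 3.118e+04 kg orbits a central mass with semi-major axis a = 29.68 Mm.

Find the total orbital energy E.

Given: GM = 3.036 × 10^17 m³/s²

Convert to SI: a = 29.68 Mm = 2.968e+07 m.
E = −GMm / (2a).
E = −3.036e+17 · 3.118e+04 / (2 · 2.968e+07) J ≈ -1.595e+14 J = -159.5 TJ.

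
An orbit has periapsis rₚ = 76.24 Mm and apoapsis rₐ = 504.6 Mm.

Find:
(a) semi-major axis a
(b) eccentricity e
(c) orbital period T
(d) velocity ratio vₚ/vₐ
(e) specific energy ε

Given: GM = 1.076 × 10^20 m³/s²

Convert to SI: rₚ = 76.24 Mm = 7.624e+07 m; rₐ = 504.6 Mm = 5.046e+08 m.
(a) a = (rₚ + rₐ)/2 = (7.624e+07 + 5.046e+08)/2 ≈ 2.904e+08 m
(b) e = (rₐ − rₚ)/(rₐ + rₚ) = (5.046e+08 − 7.624e+07)/(5.046e+08 + 7.624e+07) ≈ 0.7375
(c) With a = (rₚ + rₐ)/2 = 2.9042e+08 m, T = 2π √(a³/GM) = 2π √((2.9042e+08)³/1.076e+20) s ≈ 2998 s
(d) Conservation of angular momentum (rₚvₚ = rₐvₐ) gives vₚ/vₐ = rₐ/rₚ = 5.046e+08/7.624e+07 ≈ 6.619
(e) With a = (rₚ + rₐ)/2 = 2.9042e+08 m, ε = −GM/(2a) = −1.076e+20/(2 · 2.9042e+08) J/kg ≈ -1.852e+11 J/kg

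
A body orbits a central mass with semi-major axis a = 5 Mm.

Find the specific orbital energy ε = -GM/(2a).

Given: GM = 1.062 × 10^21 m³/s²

Convert to SI: a = 5 Mm = 5e+06 m.
ε = −GM / (2a).
ε = −1.062e+21 / (2 · 5e+06) J/kg ≈ -1.062e+14 J/kg = -1.062e+05 GJ/kg.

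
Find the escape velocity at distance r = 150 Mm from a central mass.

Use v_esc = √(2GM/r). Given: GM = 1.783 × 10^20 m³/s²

Convert to SI: r = 150 Mm = 1.5e+08 m.
Escape velocity comes from setting total energy to zero: ½v² − GM/r = 0 ⇒ v_esc = √(2GM / r).
v_esc = √(2 · 1.783e+20 / 1.5e+08) m/s ≈ 1.542e+06 m/s = 1542 km/s.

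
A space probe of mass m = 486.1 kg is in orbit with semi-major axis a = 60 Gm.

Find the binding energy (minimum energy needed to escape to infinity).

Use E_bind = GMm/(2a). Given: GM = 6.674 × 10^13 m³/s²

Convert to SI: a = 60 Gm = 6e+10 m.
Total orbital energy is E = −GMm/(2a); binding energy is E_bind = −E = GMm/(2a).
E_bind = 6.674e+13 · 486.1 / (2 · 6e+10) J ≈ 2.704e+05 J = 270.4 kJ.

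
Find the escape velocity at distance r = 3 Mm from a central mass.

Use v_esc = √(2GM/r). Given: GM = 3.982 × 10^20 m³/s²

Convert to SI: r = 3 Mm = 3e+06 m.
Escape velocity comes from setting total energy to zero: ½v² − GM/r = 0 ⇒ v_esc = √(2GM / r).
v_esc = √(2 · 3.982e+20 / 3e+06) m/s ≈ 1.629e+07 m/s = 1.629e+04 km/s.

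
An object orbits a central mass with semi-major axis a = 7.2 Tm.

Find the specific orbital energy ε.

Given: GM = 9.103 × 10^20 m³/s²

Convert to SI: a = 7.2 Tm = 7.2e+12 m.
ε = −GM / (2a).
ε = −9.103e+20 / (2 · 7.2e+12) J/kg ≈ -6.322e+07 J/kg = -63.22 MJ/kg.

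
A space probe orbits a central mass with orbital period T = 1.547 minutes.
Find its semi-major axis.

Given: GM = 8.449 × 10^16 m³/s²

Convert to SI: T = 1.547 minutes = 92.82 s.
Invert Kepler's third law: a = (GM · T² / (4π²))^(1/3).
Substituting T = 92.82 s and GM = 8.449e+16 m³/s²:
a = (8.449e+16 · (92.82)² / (4π²))^(1/3) m
a ≈ 2.642e+06 m = 2.642 Mm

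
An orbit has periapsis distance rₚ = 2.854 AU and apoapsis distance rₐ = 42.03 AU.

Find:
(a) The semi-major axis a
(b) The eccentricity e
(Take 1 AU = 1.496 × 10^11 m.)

Convert to SI: rₚ = 2.854 AU = 4.26958e+11 m; rₐ = 42.03 AU = 6.28769e+12 m.
(a) a = (rₚ + rₐ) / 2 = (4.26958e+11 + 6.28769e+12) / 2 ≈ 3.357e+12 m = 22.44 AU.
(b) e = (rₐ − rₚ) / (rₐ + rₚ) = (6.28769e+12 − 4.26958e+11) / (6.28769e+12 + 4.26958e+11) ≈ 0.8728.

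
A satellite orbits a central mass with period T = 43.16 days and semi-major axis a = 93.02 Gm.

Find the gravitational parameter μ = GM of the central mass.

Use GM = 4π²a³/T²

Convert to SI: T = 43.16 days = 3.72902e+06 s; a = 93.02 Gm = 9.302e+10 m.
GM = 4π² · a³ / T².
GM = 4π² · (9.302e+10)³ / (3.72902e+06)² m³/s² ≈ 2.285e+21 m³/s² = 2.285 × 10^21 m³/s².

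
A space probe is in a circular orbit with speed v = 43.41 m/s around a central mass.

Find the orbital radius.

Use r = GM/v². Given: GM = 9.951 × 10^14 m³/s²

For a circular orbit, v² = GM / r, so r = GM / v².
r = 9.951e+14 / (43.41)² m ≈ 5.281e+11 m = 528.1 Gm.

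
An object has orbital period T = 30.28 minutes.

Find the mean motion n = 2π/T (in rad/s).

Convert to SI: T = 30.28 minutes = 1816.8 s.
n = 2π / T.
n = 2π / 1816.8 s ≈ 0.003458 rad/s.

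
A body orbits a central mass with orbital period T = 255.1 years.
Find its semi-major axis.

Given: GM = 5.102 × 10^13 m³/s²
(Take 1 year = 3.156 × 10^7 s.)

Convert to SI: T = 255.1 years = 8.05096e+09 s.
Invert Kepler's third law: a = (GM · T² / (4π²))^(1/3).
Substituting T = 8.05096e+09 s and GM = 5.102e+13 m³/s²:
a = (5.102e+13 · (8.05096e+09)² / (4π²))^(1/3) m
a ≈ 4.375e+10 m = 43.75 Gm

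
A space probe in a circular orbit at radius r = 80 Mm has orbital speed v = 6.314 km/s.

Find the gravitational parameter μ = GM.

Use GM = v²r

Convert to SI: r = 80 Mm = 8e+07 m; v = 6.314 km/s = 6314 m/s.
For a circular orbit v² = GM/r, so GM = v² · r.
GM = (6314)² · 8e+07 m³/s² ≈ 3.189e+15 m³/s² = 3.189 × 10^15 m³/s².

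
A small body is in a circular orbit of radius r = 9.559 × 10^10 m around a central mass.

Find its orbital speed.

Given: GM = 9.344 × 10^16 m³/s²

For a circular orbit, gravity supplies the centripetal force, so v = √(GM / r).
v = √(9.344e+16 / 9.559e+10) m/s ≈ 988.7 m/s = 988.7 m/s.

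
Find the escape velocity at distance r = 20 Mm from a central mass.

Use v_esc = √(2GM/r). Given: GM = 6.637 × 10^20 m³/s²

Convert to SI: r = 20 Mm = 2e+07 m.
Escape velocity comes from setting total energy to zero: ½v² − GM/r = 0 ⇒ v_esc = √(2GM / r).
v_esc = √(2 · 6.637e+20 / 2e+07) m/s ≈ 8.147e+06 m/s = 8147 km/s.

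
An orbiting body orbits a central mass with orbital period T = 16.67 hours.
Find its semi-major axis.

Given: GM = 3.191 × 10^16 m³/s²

Convert to SI: T = 16.67 hours = 60012 s.
Invert Kepler's third law: a = (GM · T² / (4π²))^(1/3).
Substituting T = 60012 s and GM = 3.191e+16 m³/s²:
a = (3.191e+16 · (60012)² / (4π²))^(1/3) m
a ≈ 1.428e+08 m = 1.428 × 10^8 m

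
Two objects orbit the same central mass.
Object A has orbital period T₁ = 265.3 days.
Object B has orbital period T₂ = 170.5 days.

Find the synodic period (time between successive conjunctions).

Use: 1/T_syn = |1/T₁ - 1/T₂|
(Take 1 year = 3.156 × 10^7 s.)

Convert to SI: T₁ = 265.3 days = 2.29219e+07 s; T₂ = 170.5 days = 1.47312e+07 s.
T_syn = |T₁ · T₂ / (T₁ − T₂)|.
T_syn = |2.29219e+07 · 1.47312e+07 / (2.29219e+07 − 1.47312e+07)| s ≈ 4.123e+07 s = 1.306 years.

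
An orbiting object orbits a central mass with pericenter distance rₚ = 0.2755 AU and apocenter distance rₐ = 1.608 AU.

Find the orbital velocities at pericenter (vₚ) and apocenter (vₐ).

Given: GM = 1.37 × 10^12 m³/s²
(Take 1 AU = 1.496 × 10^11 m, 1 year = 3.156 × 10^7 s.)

Convert to SI: rₚ = 0.2755 AU = 4.12148e+10 m; rₐ = 1.608 AU = 2.40557e+11 m.
Use the vis-viva equation v² = GM(2/r − 1/a) with a = (rₚ + rₐ)/2 = (4.12148e+10 + 2.40557e+11)/2 = 1.40886e+11 m.
vₚ = √(GM · (2/rₚ − 1/a)) = √(1.37e+12 · (2/4.12148e+10 − 1/1.40886e+11)) m/s ≈ 7.534 m/s = 0.001589 AU/year.
vₐ = √(GM · (2/rₐ − 1/a)) = √(1.37e+12 · (2/2.40557e+11 − 1/1.40886e+11)) m/s ≈ 1.291 m/s = 0.0002723 AU/year.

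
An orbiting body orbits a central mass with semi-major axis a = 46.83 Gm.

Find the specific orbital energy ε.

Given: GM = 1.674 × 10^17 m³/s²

Convert to SI: a = 46.83 Gm = 4.683e+10 m.
ε = −GM / (2a).
ε = −1.674e+17 / (2 · 4.683e+10) J/kg ≈ -1.787e+06 J/kg = -1.787 MJ/kg.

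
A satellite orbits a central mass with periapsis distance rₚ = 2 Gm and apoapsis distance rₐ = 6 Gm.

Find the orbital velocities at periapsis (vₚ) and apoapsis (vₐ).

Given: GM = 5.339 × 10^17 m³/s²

Convert to SI: rₚ = 2 Gm = 2e+09 m; rₐ = 6 Gm = 6e+09 m.
Use the vis-viva equation v² = GM(2/r − 1/a) with a = (rₚ + rₐ)/2 = (2e+09 + 6e+09)/2 = 4e+09 m.
vₚ = √(GM · (2/rₚ − 1/a)) = √(5.339e+17 · (2/2e+09 − 1/4e+09)) m/s ≈ 2.001e+04 m/s = 20.01 km/s.
vₐ = √(GM · (2/rₐ − 1/a)) = √(5.339e+17 · (2/6e+09 − 1/4e+09)) m/s ≈ 6670 m/s = 6.67 km/s.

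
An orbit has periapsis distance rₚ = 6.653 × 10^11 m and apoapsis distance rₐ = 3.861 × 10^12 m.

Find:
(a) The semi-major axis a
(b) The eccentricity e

(a) a = (rₚ + rₐ) / 2 = (6.653e+11 + 3.861e+12) / 2 ≈ 2.263e+12 m = 2.263 × 10^12 m.
(b) e = (rₐ − rₚ) / (rₐ + rₚ) = (3.861e+12 − 6.653e+11) / (3.861e+12 + 6.653e+11) ≈ 0.706.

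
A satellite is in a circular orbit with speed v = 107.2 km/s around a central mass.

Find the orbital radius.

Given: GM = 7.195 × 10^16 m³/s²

Convert to SI: v = 107.2 km/s = 107200 m/s.
For a circular orbit, v² = GM / r, so r = GM / v².
r = 7.195e+16 / (107200)² m ≈ 6.261e+06 m = 6.261 × 10^6 m.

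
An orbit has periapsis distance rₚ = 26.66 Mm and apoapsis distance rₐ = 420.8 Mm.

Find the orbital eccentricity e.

Convert to SI: rₚ = 26.66 Mm = 2.666e+07 m; rₐ = 420.8 Mm = 4.208e+08 m.
e = (rₐ − rₚ) / (rₐ + rₚ).
e = (4.208e+08 − 2.666e+07) / (4.208e+08 + 2.666e+07) = 3.9414e+08 / 4.4746e+08 ≈ 0.8808.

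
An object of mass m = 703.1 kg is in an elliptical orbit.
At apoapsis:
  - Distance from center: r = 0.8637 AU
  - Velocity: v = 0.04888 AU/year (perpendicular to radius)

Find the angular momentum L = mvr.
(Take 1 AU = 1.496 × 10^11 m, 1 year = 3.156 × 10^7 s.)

Convert to SI: r = 0.8637 AU = 1.2921e+11 m; v = 0.04888 AU/year = 231.7 m/s.
Since v is perpendicular to r, L = m · v · r.
L = 703.1 · 231.7 · 1.2921e+11 kg·m²/s ≈ 2.105e+16 kg·m²/s.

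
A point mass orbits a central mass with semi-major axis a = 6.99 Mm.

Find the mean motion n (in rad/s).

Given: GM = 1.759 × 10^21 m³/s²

Convert to SI: a = 6.99 Mm = 6.99e+06 m.
n = √(GM / a³).
n = √(1.759e+21 / (6.99e+06)³) rad/s ≈ 2.269 rad/s.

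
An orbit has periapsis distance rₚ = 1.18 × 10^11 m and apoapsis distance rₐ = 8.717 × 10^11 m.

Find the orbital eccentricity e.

e = (rₐ − rₚ) / (rₐ + rₚ).
e = (8.717e+11 − 1.18e+11) / (8.717e+11 + 1.18e+11) = 7.537e+11 / 9.897e+11 ≈ 0.7615.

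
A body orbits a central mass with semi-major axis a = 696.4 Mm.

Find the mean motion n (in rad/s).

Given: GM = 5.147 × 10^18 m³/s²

Convert to SI: a = 696.4 Mm = 6.964e+08 m.
n = √(GM / a³).
n = √(5.147e+18 / (6.964e+08)³) rad/s ≈ 0.0001234 rad/s.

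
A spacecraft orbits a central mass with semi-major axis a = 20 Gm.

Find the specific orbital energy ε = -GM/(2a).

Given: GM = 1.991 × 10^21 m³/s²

Convert to SI: a = 20 Gm = 2e+10 m.
ε = −GM / (2a).
ε = −1.991e+21 / (2 · 2e+10) J/kg ≈ -4.978e+10 J/kg = -49.77 GJ/kg.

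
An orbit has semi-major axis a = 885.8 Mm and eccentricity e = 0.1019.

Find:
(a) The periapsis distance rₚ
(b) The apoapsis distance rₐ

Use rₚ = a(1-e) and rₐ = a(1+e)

Convert to SI: a = 885.8 Mm = 8.858e+08 m.
(a) rₚ = a(1 − e) = 8.858e+08 · (1 − 0.1019) = 8.858e+08 · 0.8981 ≈ 7.955e+08 m = 795.5 Mm.
(b) rₐ = a(1 + e) = 8.858e+08 · (1 + 0.1019) = 8.858e+08 · 1.1019 ≈ 9.761e+08 m = 976.1 Mm.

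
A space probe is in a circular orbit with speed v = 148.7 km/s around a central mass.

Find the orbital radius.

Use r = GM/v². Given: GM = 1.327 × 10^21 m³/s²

Convert to SI: v = 148.7 km/s = 148700 m/s.
For a circular orbit, v² = GM / r, so r = GM / v².
r = 1.327e+21 / (148700)² m ≈ 6.001e+10 m = 60.01 Gm.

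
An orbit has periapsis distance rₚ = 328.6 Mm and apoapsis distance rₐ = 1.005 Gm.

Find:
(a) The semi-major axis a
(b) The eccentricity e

Convert to SI: rₚ = 328.6 Mm = 3.286e+08 m; rₐ = 1.005 Gm = 1.005e+09 m.
(a) a = (rₚ + rₐ) / 2 = (3.286e+08 + 1.005e+09) / 2 ≈ 6.668e+08 m = 666.8 Mm.
(b) e = (rₐ − rₚ) / (rₐ + rₚ) = (1.005e+09 − 3.286e+08) / (1.005e+09 + 3.286e+08) ≈ 0.5072.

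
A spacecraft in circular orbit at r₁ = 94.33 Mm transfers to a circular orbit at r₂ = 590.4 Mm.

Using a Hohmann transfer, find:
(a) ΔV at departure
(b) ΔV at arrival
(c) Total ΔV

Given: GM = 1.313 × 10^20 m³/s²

Convert to SI: r₁ = 94.33 Mm = 9.433e+07 m; r₂ = 590.4 Mm = 5.904e+08 m.
Transfer semi-major axis: a_t = (r₁ + r₂)/2 = (9.433e+07 + 5.904e+08)/2 = 3.42365e+08 m.
Circular speeds: v₁ = √(GM/r₁) = 1.1798e+06 m/s, v₂ = √(GM/r₂) = 471584 m/s.
Transfer speeds (vis-viva v² = GM(2/r − 1/a_t)): v₁ᵗ = 1.5493e+06 m/s, v₂ᵗ = 247537 m/s.
(a) ΔV₁ = |v₁ᵗ − v₁| ≈ 3.695e+05 m/s = 369.5 km/s.
(b) ΔV₂ = |v₂ − v₂ᵗ| ≈ 2.24e+05 m/s = 224 km/s.
(c) ΔV_total = ΔV₁ + ΔV₂ ≈ 5.936e+05 m/s = 593.6 km/s.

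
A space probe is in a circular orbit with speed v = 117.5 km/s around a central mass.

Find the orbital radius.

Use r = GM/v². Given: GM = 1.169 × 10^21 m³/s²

Convert to SI: v = 117.5 km/s = 117500 m/s.
For a circular orbit, v² = GM / r, so r = GM / v².
r = 1.169e+21 / (117500)² m ≈ 8.467e+10 m = 84.67 Gm.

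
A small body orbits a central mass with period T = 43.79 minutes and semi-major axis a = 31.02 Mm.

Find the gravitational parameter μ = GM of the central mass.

Convert to SI: T = 43.79 minutes = 2627.4 s; a = 31.02 Mm = 3.102e+07 m.
GM = 4π² · a³ / T².
GM = 4π² · (3.102e+07)³ / (2627.4)² m³/s² ≈ 1.707e+17 m³/s² = 1.707 × 10^17 m³/s².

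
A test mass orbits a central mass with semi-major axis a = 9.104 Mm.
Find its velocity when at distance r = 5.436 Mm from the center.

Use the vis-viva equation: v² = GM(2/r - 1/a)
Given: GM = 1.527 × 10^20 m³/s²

Convert to SI: a = 9.104 Mm = 9.104e+06 m; r = 5.436 Mm = 5.436e+06 m.
Vis-viva: v = √(GM · (2/r − 1/a)).
2/r − 1/a = 2/5.436e+06 − 1/9.104e+06 = 2.58076e-07 m⁻¹.
v = √(1.527e+20 · 2.58076e-07) m/s ≈ 6.278e+06 m/s = 6278 km/s.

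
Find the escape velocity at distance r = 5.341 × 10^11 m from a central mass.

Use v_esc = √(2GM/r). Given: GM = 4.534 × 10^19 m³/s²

Escape velocity comes from setting total energy to zero: ½v² − GM/r = 0 ⇒ v_esc = √(2GM / r).
v_esc = √(2 · 4.534e+19 / 5.341e+11) m/s ≈ 1.303e+04 m/s = 13.03 km/s.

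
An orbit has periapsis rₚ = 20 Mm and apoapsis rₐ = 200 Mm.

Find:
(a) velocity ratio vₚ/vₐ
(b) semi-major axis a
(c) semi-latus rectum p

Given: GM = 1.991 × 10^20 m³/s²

Convert to SI: rₚ = 20 Mm = 2e+07 m; rₐ = 200 Mm = 2e+08 m.
(a) Conservation of angular momentum (rₚvₚ = rₐvₐ) gives vₚ/vₐ = rₐ/rₚ = 2e+08/2e+07 ≈ 10
(b) a = (rₚ + rₐ)/2 = (2e+07 + 2e+08)/2 ≈ 1.1e+08 m
(c) From a = (rₚ + rₐ)/2 = 1.1e+08 m and e = (rₐ − rₚ)/(rₐ + rₚ) = 0.818182, p = a(1 − e²) = 1.1e+08 · (1 − (0.818182)²) ≈ 3.636e+07 m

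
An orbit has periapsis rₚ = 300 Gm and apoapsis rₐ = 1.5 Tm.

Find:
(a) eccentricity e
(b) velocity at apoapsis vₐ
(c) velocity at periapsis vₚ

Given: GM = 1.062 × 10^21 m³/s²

Convert to SI: rₚ = 300 Gm = 3e+11 m; rₐ = 1.5 Tm = 1.5e+12 m.
(a) e = (rₐ − rₚ)/(rₐ + rₚ) = (1.5e+12 − 3e+11)/(1.5e+12 + 3e+11) ≈ 0.6667
(b) With a = (rₚ + rₐ)/2 = 9e+11 m, vₐ = √(GM (2/rₐ − 1/a)) = √(1.062e+21 · (2/1.5e+12 − 1/9e+11)) m/s ≈ 1.536e+04 m/s
(c) With a = (rₚ + rₐ)/2 = 9e+11 m, vₚ = √(GM (2/rₚ − 1/a)) = √(1.062e+21 · (2/3e+11 − 1/9e+11)) m/s ≈ 7.681e+04 m/s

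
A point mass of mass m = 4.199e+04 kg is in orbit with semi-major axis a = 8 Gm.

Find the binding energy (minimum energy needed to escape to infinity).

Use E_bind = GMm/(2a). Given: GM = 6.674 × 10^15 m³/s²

Convert to SI: a = 8 Gm = 8e+09 m.
Total orbital energy is E = −GMm/(2a); binding energy is E_bind = −E = GMm/(2a).
E_bind = 6.674e+15 · 4.199e+04 / (2 · 8e+09) J ≈ 1.752e+10 J = 17.52 GJ.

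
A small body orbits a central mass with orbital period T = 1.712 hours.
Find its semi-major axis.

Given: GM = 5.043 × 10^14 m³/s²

Convert to SI: T = 1.712 hours = 6163.2 s.
Invert Kepler's third law: a = (GM · T² / (4π²))^(1/3).
Substituting T = 6163.2 s and GM = 5.043e+14 m³/s²:
a = (5.043e+14 · (6163.2)² / (4π²))^(1/3) m
a ≈ 7.858e+06 m = 7.858 × 10^6 m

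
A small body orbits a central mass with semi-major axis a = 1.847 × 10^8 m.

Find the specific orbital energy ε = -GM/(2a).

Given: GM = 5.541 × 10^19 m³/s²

ε = −GM / (2a).
ε = −5.541e+19 / (2 · 1.847e+08) J/kg ≈ -1.5e+11 J/kg = -150 GJ/kg.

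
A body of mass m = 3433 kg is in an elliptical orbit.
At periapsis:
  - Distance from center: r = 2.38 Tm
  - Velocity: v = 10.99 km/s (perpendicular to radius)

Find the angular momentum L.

Convert to SI: r = 2.38 Tm = 2.38e+12 m; v = 10.99 km/s = 10990 m/s.
Since v is perpendicular to r, L = m · v · r.
L = 3433 · 10990 · 2.38e+12 kg·m²/s ≈ 8.979e+19 kg·m²/s.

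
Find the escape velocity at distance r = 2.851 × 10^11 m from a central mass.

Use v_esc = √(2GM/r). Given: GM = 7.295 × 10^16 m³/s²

Escape velocity comes from setting total energy to zero: ½v² − GM/r = 0 ⇒ v_esc = √(2GM / r).
v_esc = √(2 · 7.295e+16 / 2.851e+11) m/s ≈ 715.4 m/s = 715.4 m/s.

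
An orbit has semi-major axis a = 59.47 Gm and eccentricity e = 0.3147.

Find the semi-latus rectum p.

Convert to SI: a = 59.47 Gm = 5.947e+10 m.
p = a (1 − e²).
p = 5.947e+10 · (1 − (0.3147)²) = 5.947e+10 · 0.900964 ≈ 5.358e+10 m = 53.58 Gm.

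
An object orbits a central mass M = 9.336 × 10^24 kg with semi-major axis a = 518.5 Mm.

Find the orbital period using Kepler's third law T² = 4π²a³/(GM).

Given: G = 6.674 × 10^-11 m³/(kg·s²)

Convert to SI: a = 518.5 Mm = 5.185e+08 m.
GM = G · M = 6.674e-11 · 9.336e+24 = 6.23085e+14 m³/s².
Kepler's third law: T = 2π √(a³ / GM).
Substituting a = 5.185e+08 m and GM = 6.23085e+14 m³/s²:
T = 2π √((5.185e+08)³ / 6.23085e+14) s
T ≈ 2.972e+06 s = 34.4 days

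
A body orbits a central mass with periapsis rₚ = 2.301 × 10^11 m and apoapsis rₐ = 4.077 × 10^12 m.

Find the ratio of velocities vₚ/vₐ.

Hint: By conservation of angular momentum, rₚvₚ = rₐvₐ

Conservation of angular momentum gives rₚvₚ = rₐvₐ, so vₚ/vₐ = rₐ/rₚ.
vₚ/vₐ = 4.077e+12 / 2.301e+11 ≈ 17.72.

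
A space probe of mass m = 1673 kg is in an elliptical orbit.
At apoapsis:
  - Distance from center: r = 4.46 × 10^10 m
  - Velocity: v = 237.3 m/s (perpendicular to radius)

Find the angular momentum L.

Since v is perpendicular to r, L = m · v · r.
L = 1673 · 237.3 · 4.46e+10 kg·m²/s ≈ 1.771e+16 kg·m²/s.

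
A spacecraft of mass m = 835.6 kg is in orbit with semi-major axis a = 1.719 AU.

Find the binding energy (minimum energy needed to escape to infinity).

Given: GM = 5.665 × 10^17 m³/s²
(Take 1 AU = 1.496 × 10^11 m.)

Convert to SI: a = 1.719 AU = 2.57162e+11 m.
Total orbital energy is E = −GMm/(2a); binding energy is E_bind = −E = GMm/(2a).
E_bind = 5.665e+17 · 835.6 / (2 · 2.57162e+11) J ≈ 9.204e+08 J = 920.4 MJ.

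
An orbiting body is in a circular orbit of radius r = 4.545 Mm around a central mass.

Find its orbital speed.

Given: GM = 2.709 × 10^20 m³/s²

Convert to SI: r = 4.545 Mm = 4.545e+06 m.
For a circular orbit, gravity supplies the centripetal force, so v = √(GM / r).
v = √(2.709e+20 / 4.545e+06) m/s ≈ 7.72e+06 m/s = 7720 km/s.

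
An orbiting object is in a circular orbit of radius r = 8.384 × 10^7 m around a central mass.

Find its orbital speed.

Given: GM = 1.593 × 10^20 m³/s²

For a circular orbit, gravity supplies the centripetal force, so v = √(GM / r).
v = √(1.593e+20 / 8.384e+07) m/s ≈ 1.378e+06 m/s = 1378 km/s.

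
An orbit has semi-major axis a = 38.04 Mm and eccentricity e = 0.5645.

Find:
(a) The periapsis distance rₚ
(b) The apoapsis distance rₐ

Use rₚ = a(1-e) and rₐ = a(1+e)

Convert to SI: a = 38.04 Mm = 3.804e+07 m.
(a) rₚ = a(1 − e) = 3.804e+07 · (1 − 0.5645) = 3.804e+07 · 0.4355 ≈ 1.657e+07 m = 16.57 Mm.
(b) rₐ = a(1 + e) = 3.804e+07 · (1 + 0.5645) = 3.804e+07 · 1.5645 ≈ 5.951e+07 m = 59.51 Mm.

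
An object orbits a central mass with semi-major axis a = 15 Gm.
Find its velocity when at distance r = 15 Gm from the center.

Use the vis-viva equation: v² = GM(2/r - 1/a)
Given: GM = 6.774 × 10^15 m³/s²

Convert to SI: a = 15 Gm = 1.5e+10 m; r = 15 Gm = 1.5e+10 m.
Vis-viva: v = √(GM · (2/r − 1/a)).
2/r − 1/a = 2/1.5e+10 − 1/1.5e+10 = 6.66667e-11 m⁻¹.
v = √(6.774e+15 · 6.66667e-11) m/s ≈ 672 m/s = 672 m/s.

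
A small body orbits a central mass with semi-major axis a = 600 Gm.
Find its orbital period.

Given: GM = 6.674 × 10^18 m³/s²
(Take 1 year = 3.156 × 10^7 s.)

Convert to SI: a = 600 Gm = 6e+11 m.
Kepler's third law: T = 2π √(a³ / GM).
Substituting a = 6e+11 m and GM = 6.674e+18 m³/s²:
T = 2π √((6e+11)³ / 6.674e+18) s
T ≈ 1.13e+09 s = 35.82 years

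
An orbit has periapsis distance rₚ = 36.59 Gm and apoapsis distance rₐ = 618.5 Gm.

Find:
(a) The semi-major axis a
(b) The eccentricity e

Convert to SI: rₚ = 36.59 Gm = 3.659e+10 m; rₐ = 618.5 Gm = 6.185e+11 m.
(a) a = (rₚ + rₐ) / 2 = (3.659e+10 + 6.185e+11) / 2 ≈ 3.275e+11 m = 327.5 Gm.
(b) e = (rₐ − rₚ) / (rₐ + rₚ) = (6.185e+11 − 3.659e+10) / (6.185e+11 + 3.659e+10) ≈ 0.8883.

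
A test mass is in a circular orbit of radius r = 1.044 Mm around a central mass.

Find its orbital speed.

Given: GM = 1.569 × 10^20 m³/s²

Convert to SI: r = 1.044 Mm = 1.044e+06 m.
For a circular orbit, gravity supplies the centripetal force, so v = √(GM / r).
v = √(1.569e+20 / 1.044e+06) m/s ≈ 1.226e+07 m/s = 1.226e+04 km/s.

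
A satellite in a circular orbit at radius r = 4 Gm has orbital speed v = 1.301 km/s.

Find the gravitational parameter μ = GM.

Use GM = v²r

Convert to SI: r = 4 Gm = 4e+09 m; v = 1.301 km/s = 1301 m/s.
For a circular orbit v² = GM/r, so GM = v² · r.
GM = (1301)² · 4e+09 m³/s² ≈ 6.77e+15 m³/s² = 6.77 × 10^15 m³/s².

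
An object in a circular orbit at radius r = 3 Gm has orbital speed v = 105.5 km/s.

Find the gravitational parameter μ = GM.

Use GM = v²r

Convert to SI: r = 3 Gm = 3e+09 m; v = 105.5 km/s = 105500 m/s.
For a circular orbit v² = GM/r, so GM = v² · r.
GM = (105500)² · 3e+09 m³/s² ≈ 3.339e+19 m³/s² = 3.339 × 10^19 m³/s².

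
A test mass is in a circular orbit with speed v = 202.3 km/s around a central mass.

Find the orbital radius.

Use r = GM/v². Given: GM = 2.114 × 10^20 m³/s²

Convert to SI: v = 202.3 km/s = 202300 m/s.
For a circular orbit, v² = GM / r, so r = GM / v².
r = 2.114e+20 / (202300)² m ≈ 5.166e+09 m = 5.166 × 10^9 m.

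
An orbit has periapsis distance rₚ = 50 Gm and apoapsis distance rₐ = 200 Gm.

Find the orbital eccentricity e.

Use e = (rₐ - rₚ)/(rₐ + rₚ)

Convert to SI: rₚ = 50 Gm = 5e+10 m; rₐ = 200 Gm = 2e+11 m.
e = (rₐ − rₚ) / (rₐ + rₚ).
e = (2e+11 − 5e+10) / (2e+11 + 5e+10) = 1.5e+11 / 2.5e+11 ≈ 0.6.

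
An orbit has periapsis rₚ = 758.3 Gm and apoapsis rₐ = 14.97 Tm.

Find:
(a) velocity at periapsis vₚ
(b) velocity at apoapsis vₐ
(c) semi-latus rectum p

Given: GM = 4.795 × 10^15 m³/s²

Convert to SI: rₚ = 758.3 Gm = 7.583e+11 m; rₐ = 14.97 Tm = 1.497e+13 m.
(a) With a = (rₚ + rₐ)/2 = 7.86415e+12 m, vₚ = √(GM (2/rₚ − 1/a)) = √(4.795e+15 · (2/7.583e+11 − 1/7.86415e+12)) m/s ≈ 109.7 m/s
(b) With a = (rₚ + rₐ)/2 = 7.86415e+12 m, vₐ = √(GM (2/rₐ − 1/a)) = √(4.795e+15 · (2/1.497e+13 − 1/7.86415e+12)) m/s ≈ 5.557 m/s
(c) From a = (rₚ + rₐ)/2 = 7.86415e+12 m and e = (rₐ − rₚ)/(rₐ + rₚ) = 0.903575, p = a(1 − e²) = 7.86415e+12 · (1 − (0.903575)²) ≈ 1.443e+12 m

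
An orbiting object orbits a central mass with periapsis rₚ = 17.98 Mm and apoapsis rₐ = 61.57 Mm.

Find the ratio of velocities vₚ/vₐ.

Convert to SI: rₚ = 17.98 Mm = 1.798e+07 m; rₐ = 61.57 Mm = 6.157e+07 m.
Conservation of angular momentum gives rₚvₚ = rₐvₐ, so vₚ/vₐ = rₐ/rₚ.
vₚ/vₐ = 6.157e+07 / 1.798e+07 ≈ 3.424.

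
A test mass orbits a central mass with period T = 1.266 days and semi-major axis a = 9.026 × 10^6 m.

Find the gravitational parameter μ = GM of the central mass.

Convert to SI: T = 1.266 days = 109382 s.
GM = 4π² · a³ / T².
GM = 4π² · (9.026e+06)³ / (109382)² m³/s² ≈ 2.426e+12 m³/s² = 2.426 × 10^12 m³/s².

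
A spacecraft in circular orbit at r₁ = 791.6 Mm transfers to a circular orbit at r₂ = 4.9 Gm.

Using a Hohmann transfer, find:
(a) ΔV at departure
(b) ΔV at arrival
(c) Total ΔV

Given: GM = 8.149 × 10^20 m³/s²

Convert to SI: r₁ = 791.6 Mm = 7.916e+08 m; r₂ = 4.9 Gm = 4.9e+09 m.
Transfer semi-major axis: a_t = (r₁ + r₂)/2 = (7.916e+08 + 4.9e+09)/2 = 2.8458e+09 m.
Circular speeds: v₁ = √(GM/r₁) = 1.01461e+06 m/s, v₂ = √(GM/r₂) = 407806 m/s.
Transfer speeds (vis-viva v² = GM(2/r − 1/a_t)): v₁ᵗ = 1.33136e+06 m/s, v₂ᵗ = 215082 m/s.
(a) ΔV₁ = |v₁ᵗ − v₁| ≈ 3.167e+05 m/s = 316.7 km/s.
(b) ΔV₂ = |v₂ − v₂ᵗ| ≈ 1.927e+05 m/s = 192.7 km/s.
(c) ΔV_total = ΔV₁ + ΔV₂ ≈ 5.095e+05 m/s = 509.5 km/s.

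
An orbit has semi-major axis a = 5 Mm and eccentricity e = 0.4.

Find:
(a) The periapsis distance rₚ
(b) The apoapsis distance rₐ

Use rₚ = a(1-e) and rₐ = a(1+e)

Convert to SI: a = 5 Mm = 5e+06 m.
(a) rₚ = a(1 − e) = 5e+06 · (1 − 0.4) = 5e+06 · 0.6 ≈ 3e+06 m = 3 Mm.
(b) rₐ = a(1 + e) = 5e+06 · (1 + 0.4) = 5e+06 · 1.4 ≈ 7e+06 m = 7 Mm.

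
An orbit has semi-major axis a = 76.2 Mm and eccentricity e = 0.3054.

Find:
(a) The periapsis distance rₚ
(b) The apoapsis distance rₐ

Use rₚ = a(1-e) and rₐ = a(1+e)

Convert to SI: a = 76.2 Mm = 7.62e+07 m.
(a) rₚ = a(1 − e) = 7.62e+07 · (1 − 0.3054) = 7.62e+07 · 0.6946 ≈ 5.293e+07 m = 52.93 Mm.
(b) rₐ = a(1 + e) = 7.62e+07 · (1 + 0.3054) = 7.62e+07 · 1.3054 ≈ 9.947e+07 m = 99.47 Mm.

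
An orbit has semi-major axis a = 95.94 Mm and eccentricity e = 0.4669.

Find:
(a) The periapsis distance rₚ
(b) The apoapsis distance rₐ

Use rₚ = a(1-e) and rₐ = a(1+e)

Convert to SI: a = 95.94 Mm = 9.594e+07 m.
(a) rₚ = a(1 − e) = 9.594e+07 · (1 − 0.4669) = 9.594e+07 · 0.5331 ≈ 5.115e+07 m = 51.15 Mm.
(b) rₐ = a(1 + e) = 9.594e+07 · (1 + 0.4669) = 9.594e+07 · 1.4669 ≈ 1.407e+08 m = 140.7 Mm.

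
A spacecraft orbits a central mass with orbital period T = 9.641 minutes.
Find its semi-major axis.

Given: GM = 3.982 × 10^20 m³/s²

Convert to SI: T = 9.641 minutes = 578.46 s.
Invert Kepler's third law: a = (GM · T² / (4π²))^(1/3).
Substituting T = 578.46 s and GM = 3.982e+20 m³/s²:
a = (3.982e+20 · (578.46)² / (4π²))^(1/3) m
a ≈ 1.5e+08 m = 150 Mm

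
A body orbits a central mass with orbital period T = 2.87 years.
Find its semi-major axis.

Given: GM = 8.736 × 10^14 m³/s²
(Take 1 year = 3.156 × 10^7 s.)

Convert to SI: T = 2.87 years = 9.05772e+07 s.
Invert Kepler's third law: a = (GM · T² / (4π²))^(1/3).
Substituting T = 9.05772e+07 s and GM = 8.736e+14 m³/s²:
a = (8.736e+14 · (9.05772e+07)² / (4π²))^(1/3) m
a ≈ 5.662e+09 m = 5.662 Gm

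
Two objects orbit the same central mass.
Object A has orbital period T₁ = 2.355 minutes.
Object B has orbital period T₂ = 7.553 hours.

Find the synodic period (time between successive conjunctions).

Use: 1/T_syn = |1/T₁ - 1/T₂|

Convert to SI: T₁ = 2.355 minutes = 141.3 s; T₂ = 7.553 hours = 27190.8 s.
T_syn = |T₁ · T₂ / (T₁ − T₂)|.
T_syn = |141.3 · 27190.8 / (141.3 − 27190.8)| s ≈ 142 s = 2.367 minutes.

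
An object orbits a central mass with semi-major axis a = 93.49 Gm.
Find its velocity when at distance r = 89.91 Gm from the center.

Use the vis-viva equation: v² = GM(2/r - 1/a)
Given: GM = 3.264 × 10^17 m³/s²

Convert to SI: a = 93.49 Gm = 9.349e+10 m; r = 89.91 Gm = 8.991e+10 m.
Vis-viva: v = √(GM · (2/r − 1/a)).
2/r − 1/a = 2/8.991e+10 − 1/9.349e+10 = 1.15481e-11 m⁻¹.
v = √(3.264e+17 · 1.15481e-11) m/s ≈ 1941 m/s = 1.941 km/s.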